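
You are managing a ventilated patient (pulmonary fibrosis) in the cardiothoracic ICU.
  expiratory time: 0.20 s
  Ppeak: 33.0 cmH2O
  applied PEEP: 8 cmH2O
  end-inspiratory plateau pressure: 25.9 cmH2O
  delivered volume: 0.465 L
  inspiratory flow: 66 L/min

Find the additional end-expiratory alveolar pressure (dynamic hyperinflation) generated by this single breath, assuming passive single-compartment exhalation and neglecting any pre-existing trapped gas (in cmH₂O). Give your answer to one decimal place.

Flow: 66 L/min ÷ 60 = 1.1 L/s.
R = (PIP − Pplat)/V̇ = (33.0 − 25.9) / 1.1 = 7.1/1.1 = 6.455 cmH2O·s/L.
C = Vt/(Pplat − PEEP) = 465.0 / (25.9 − 8) = 465.0/17.9 = 25.978 mL/cmH2O.
τ = R × C = 6.455 × 0.02598 L/cmH2O = 0.1677 s.
Fraction remaining = e^(−Te/τ) = e^(−0.20/0.1677) = 0.3034; trapped volume = 465.0 × 0.3034 = 141.08 mL.
Additional alveolar pressure from trapping ≈ V_trapped / C = 141.08 / 25.978 = 5.431 cmH2O.

5.4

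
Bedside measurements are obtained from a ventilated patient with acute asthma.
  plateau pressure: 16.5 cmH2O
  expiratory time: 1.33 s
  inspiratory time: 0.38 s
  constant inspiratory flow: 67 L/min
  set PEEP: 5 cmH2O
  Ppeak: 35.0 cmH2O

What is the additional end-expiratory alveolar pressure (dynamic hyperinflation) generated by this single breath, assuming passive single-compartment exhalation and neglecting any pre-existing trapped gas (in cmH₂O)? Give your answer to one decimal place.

Flow: 67 L/min ÷ 60 = 1.1167 L/s.
Vt = flow × Ti = 1.1167 L/s × 0.38 s × 1000 mL/L = 424.35 mL.
R = (PIP − Pplat)/V̇ = (35.0 − 16.5) / 1.1167 = 18.5/1.1167 = 16.567 cmH2O·s/L.
C = Vt/(Pplat − PEEP) = 424.35 / (16.5 − 5) = 424.35/11.5 = 36.9 mL/cmH2O.
τ = R × C = 16.567 × 0.0369 L/cmH2O = 0.6113 s.
Fraction remaining = e^(−Te/τ) = e^(−1.33/0.6113) = 0.1135; trapped volume = 424.35 × 0.1135 = 48.164 mL.
Additional alveolar pressure from trapping ≈ V_trapped / C = 48.164 / 36.9 = 1.305 cmH2O.

1.3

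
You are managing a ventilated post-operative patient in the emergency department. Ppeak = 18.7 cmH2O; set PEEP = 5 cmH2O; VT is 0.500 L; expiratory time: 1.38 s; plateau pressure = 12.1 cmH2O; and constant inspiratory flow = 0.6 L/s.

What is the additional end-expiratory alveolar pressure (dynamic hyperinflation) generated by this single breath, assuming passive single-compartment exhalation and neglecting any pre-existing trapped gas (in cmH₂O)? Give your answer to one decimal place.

R = (PIP − Pplat)/V̇ = (18.7 − 12.1) / 0.6 = 6.6/0.6 = 11.0 cmH2O·s/L.
C = Vt/(Pplat − PEEP) = 500.0 / (12.1 − 5) = 500.0/7.1 = 70.423 mL/cmH2O.
τ = R × C = 11.0 × 0.07042 L/cmH2O = 0.7746 s.
Fraction remaining = e^(−Te/τ) = e^(−1.38/0.7746) = 0.1684; trapped volume = 500.0 × 0.1684 = 84.2 mL.
Additional alveolar pressure from trapping ≈ V_trapped / C = 84.2 / 70.423 = 1.196 cmH2O.

1.2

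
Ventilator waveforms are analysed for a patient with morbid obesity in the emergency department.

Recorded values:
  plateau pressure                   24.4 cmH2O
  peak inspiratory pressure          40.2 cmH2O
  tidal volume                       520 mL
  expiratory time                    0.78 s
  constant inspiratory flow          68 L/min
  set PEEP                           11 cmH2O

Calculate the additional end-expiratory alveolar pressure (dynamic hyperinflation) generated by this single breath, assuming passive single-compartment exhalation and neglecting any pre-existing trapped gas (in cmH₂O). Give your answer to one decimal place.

3.2

Flow: 68 L/min ÷ 60 = 1.1333 L/s.
R = (PIP − Pplat)/V̇ = (40.2 − 24.4) / 1.1333 = 15.8/1.1333 = 13.942 cmH2O·s/L.
C = Vt/(Pplat − PEEP) = 520.0 / (24.4 − 11) = 520.0/13.4 = 38.806 mL/cmH2O.
τ = R × C = 13.942 × 0.03881 L/cmH2O = 0.5411 s.
Fraction remaining = e^(−Te/τ) = e^(−0.78/0.5411) = 0.2366; trapped volume = 520.0 × 0.2366 = 123.03 mL.
Additional alveolar pressure from trapping ≈ V_trapped / C = 123.03 / 38.806 = 3.17 cmH2O.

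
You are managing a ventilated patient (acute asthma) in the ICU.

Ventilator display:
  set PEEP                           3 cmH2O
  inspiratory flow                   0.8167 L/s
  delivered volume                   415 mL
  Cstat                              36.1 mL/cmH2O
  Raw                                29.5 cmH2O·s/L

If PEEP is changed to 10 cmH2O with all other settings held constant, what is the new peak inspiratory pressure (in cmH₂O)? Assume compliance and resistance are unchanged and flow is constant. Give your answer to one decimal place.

45.6

PIP = Vt/C + R·V̇ + PEEP (constant-flow equation of motion).
Only the baseline term changes: ΔPIP = ΔPEEP = 10 − 3 = 7.0 cmH2O.
Original PIP = 415/36.1 + 29.5×0.8167 + 3 = 38.588 cmH2O; new PIP = 38.588 + (7.0) = 45.588 cmH2O.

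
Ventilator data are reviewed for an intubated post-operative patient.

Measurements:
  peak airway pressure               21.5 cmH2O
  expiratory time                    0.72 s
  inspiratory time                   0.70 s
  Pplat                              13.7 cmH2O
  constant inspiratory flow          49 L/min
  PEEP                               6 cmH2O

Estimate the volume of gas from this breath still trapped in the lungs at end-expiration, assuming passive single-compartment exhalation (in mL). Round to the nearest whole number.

Flow: 49 L/min ÷ 60 = 0.8167 L/s.
Vt = flow × Ti = 0.8167 L/s × 0.70 s × 1000 mL/L = 571.69 mL.
R = (PIP − Pplat)/V̇ = (21.5 − 13.7) / 0.8167 = 7.8/0.8167 = 9.551 cmH2O·s/L.
C = Vt/(Pplat − PEEP) = 571.69 / (13.7 − 6) = 571.69/7.7 = 74.245 mL/cmH2O.
τ = R × C = 9.551 × 0.07425 L/cmH2O = 0.7092 s.
Fraction remaining = e^(−Te/τ) = e^(−0.72/0.7092) = 0.3623.
Trapped volume = 571.69 × 0.3623 = 207.12 mL.

207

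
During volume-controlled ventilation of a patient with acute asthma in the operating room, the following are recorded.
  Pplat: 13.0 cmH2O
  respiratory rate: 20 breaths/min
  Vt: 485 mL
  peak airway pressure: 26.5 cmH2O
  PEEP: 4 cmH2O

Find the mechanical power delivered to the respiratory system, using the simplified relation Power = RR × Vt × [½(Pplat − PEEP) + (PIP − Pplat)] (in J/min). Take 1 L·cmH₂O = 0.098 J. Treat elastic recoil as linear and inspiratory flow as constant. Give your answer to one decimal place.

Per-breath work = Vt × [½(Pplat−PEEP) + (PIP−Pplat)] = 0.485 × [0.5×9.0 + 13.5] = 0.485 × 18.0 = 8.73 L·cmH2O.
Power = 20 × 8.73 = 174.6 L·cmH2O/min.
× 0.098 J/(L·cmH2O) → 17.111 J/min.

17.1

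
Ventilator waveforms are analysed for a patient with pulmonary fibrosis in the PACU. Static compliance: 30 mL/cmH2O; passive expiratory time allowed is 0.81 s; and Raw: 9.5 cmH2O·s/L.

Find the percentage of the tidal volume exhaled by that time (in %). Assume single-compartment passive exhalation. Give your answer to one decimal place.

94.2

τ = R × C = 9.5 × 30 mL/cmH2O = 9.5 × 0.030 L/cmH2O = 0.285 s.
Passive exhalation: V(t)/V₀ = e^(−t/τ) = e^(−0.81/0.285) = 0.0583.
Fraction exhaled = 1 − 0.0583 = 0.9417 → 94.17%.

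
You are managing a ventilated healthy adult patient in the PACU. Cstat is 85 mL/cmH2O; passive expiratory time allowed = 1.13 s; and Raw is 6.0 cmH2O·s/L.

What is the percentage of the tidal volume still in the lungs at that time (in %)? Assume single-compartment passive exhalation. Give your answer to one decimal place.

10.9

τ = R × C = 6.0 × 85 mL/cmH2O = 6.0 × 0.085 L/cmH2O = 0.51 s.
Passive exhalation: V(t)/V₀ = e^(−t/τ) = e^(−1.13/0.51) = 0.1091.
Fraction remaining = 0.1091 → 10.91%.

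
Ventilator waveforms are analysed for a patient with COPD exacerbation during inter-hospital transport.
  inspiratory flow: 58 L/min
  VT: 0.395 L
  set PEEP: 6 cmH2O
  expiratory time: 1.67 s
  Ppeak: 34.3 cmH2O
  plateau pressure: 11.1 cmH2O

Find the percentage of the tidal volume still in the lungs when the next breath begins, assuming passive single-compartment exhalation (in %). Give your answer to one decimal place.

40.7

Flow: 58 L/min ÷ 60 = 0.9667 L/s.
R = (PIP − Pplat)/V̇ = (34.3 − 11.1) / 0.9667 = 23.2/0.9667 = 23.999 cmH2O·s/L.
C = Vt/(Pplat − PEEP) = 395.0 / (11.1 − 6) = 395.0/5.1 = 77.451 mL/cmH2O.
τ = R × C = 23.999 × 0.07745 L/cmH2O = 1.859 s.
Fraction remaining at end-expiration = e^(−Te/τ) = e^(−1.67/1.859) = 0.4072 → 40.72%.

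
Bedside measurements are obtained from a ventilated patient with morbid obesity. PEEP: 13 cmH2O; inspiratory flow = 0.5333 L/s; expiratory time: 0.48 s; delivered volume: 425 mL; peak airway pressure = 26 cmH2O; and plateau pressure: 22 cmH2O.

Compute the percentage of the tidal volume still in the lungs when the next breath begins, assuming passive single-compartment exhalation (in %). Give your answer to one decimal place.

25.8

R = (PIP − Pplat)/V̇ = (26 − 22) / 0.5333 = 4.0/0.5333 = 7.5 cmH2O·s/L.
C = Vt/(Pplat − PEEP) = 425.0 / (22 − 13) = 425.0/9.0 = 47.222 mL/cmH2O.
τ = R × C = 7.5 × 0.04722 L/cmH2O = 0.3542 s.
Fraction remaining at end-expiration = e^(−Te/τ) = e^(−0.48/0.3542) = 0.2579 → 25.79%.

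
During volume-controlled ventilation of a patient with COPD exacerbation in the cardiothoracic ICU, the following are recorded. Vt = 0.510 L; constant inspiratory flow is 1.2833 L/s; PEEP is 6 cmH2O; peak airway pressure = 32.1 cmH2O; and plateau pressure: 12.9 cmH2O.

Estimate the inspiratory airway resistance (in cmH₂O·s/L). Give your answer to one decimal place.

Raw = (PIP − Pplat) / flow = (32.1 − 12.9) / 1.2833 = 19.2 / 1.2833 = 14.961 cmH2O·s/L.

15.0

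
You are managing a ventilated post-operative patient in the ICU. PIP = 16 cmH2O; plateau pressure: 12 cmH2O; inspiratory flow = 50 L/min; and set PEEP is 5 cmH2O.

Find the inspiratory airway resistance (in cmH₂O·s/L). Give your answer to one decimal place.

4.8

Flow: 50 L/min ÷ 60 = 0.8333 L/s.
Raw = (PIP − Pplat) / flow = (16 − 12) / 0.8333 = 4.0 / 0.8333 = 4.8 cmH2O·s/L.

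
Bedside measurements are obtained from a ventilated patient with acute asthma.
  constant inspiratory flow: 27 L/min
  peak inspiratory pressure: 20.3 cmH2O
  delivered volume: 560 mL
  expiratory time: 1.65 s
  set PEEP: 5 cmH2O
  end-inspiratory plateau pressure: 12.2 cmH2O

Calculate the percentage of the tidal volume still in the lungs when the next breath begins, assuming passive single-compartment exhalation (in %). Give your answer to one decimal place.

30.8

Flow: 27 L/min ÷ 60 = 0.45 L/s.
R = (PIP − Pplat)/V̇ = (20.3 − 12.2) / 0.45 = 8.1/0.45 = 18.0 cmH2O·s/L.
C = Vt/(Pplat − PEEP) = 560.0 / (12.2 − 5) = 560.0/7.2 = 77.778 mL/cmH2O.
τ = R × C = 18.0 × 0.07778 L/cmH2O = 1.4 s.
Fraction remaining at end-expiration = e^(−Te/τ) = e^(−1.65/1.4) = 0.3077 → 30.77%.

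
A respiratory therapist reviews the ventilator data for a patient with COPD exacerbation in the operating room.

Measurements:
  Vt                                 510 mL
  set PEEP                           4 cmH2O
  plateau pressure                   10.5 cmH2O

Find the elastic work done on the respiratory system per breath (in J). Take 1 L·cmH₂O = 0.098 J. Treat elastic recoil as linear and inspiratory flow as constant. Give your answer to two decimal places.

Elastic work ≈ ½ × (Pplat − PEEP) × Vt = 0.5 × (10.5 − 4) × 0.510 L = 0.5 × 6.5 × 0.510 = 1.658 L·cmH2O.
× 0.098 J/(L·cmH2O) → 0.1625 J.

0.16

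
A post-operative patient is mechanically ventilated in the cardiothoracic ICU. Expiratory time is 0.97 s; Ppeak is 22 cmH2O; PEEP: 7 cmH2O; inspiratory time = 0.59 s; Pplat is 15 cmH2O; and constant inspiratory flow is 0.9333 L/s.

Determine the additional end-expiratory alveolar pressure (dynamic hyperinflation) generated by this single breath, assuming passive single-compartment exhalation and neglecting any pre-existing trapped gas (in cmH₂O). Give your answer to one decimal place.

1.2

Vt = flow × Ti = 0.9333 L/s × 0.59 s × 1000 mL/L = 550.65 mL.
R = (PIP − Pplat)/V̇ = (22 − 15) / 0.9333 = 7.0/0.9333 = 7.5 cmH2O·s/L.
C = Vt/(Pplat − PEEP) = 550.65 / (15 − 7) = 550.65/8.0 = 68.831 mL/cmH2O.
τ = R × C = 7.5 × 0.06883 L/cmH2O = 0.5162 s.
Fraction remaining = e^(−Te/τ) = e^(−0.97/0.5162) = 0.1527; trapped volume = 550.65 × 0.1527 = 84.084 mL.
Additional alveolar pressure from trapping ≈ V_trapped / C = 84.084 / 68.831 = 1.222 cmH2O.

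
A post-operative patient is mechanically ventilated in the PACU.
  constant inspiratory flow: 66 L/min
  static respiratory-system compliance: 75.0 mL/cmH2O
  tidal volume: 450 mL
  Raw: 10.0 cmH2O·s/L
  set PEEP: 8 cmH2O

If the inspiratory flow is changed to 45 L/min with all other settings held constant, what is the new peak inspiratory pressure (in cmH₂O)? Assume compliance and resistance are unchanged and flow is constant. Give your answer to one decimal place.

21.5

Flow: 66 L/min ÷ 60 = 1.1 L/s.
New flow: 45 L/min ÷ 60 = 0.75 L/s.
PIP = Vt/C + R·V̇ + PEEP (constant-flow equation of motion).
Only the resistive term changes: ΔPIP = R × ΔV̇ = 10.0 × (0.75 − 1.1) = 10.0 × -0.35 = -3.5 cmH2O.
Original PIP = 450/75.0 + 10.0×1.1 + 8 = 25.0 cmH2O; new PIP = 25.0 + (-3.5) = 21.5 cmH2O.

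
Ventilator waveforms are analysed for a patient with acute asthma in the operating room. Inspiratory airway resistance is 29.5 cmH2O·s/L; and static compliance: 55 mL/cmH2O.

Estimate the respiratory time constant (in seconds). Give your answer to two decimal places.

1.62

τ = R × C = 29.5 × 55 mL/cmH2O = 29.5 × 0.055 L/cmH2O = 1.623 s.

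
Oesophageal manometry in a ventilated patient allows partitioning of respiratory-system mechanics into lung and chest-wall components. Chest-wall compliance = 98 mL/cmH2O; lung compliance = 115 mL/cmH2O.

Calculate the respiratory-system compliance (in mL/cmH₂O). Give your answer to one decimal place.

52.9

Lung and chest wall are elastances in series: 1/Crs = 1/CL + 1/Ccw.
1/Crs = 1/115 + 1/98 = 0.0189.
Crs = 52.91 mL/cmH2O.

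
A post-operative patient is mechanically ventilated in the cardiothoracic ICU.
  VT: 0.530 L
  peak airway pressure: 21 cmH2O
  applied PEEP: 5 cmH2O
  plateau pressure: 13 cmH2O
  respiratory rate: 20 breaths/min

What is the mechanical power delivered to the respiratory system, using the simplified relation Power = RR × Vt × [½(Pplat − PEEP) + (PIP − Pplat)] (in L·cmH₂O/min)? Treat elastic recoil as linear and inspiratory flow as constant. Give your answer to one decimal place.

Per-breath work = Vt × [½(Pplat−PEEP) + (PIP−Pplat)] = 0.530 × [0.5×8.0 + 8.0] = 0.530 × 12.0 = 6.36 L·cmH2O.
Power = 20 × 6.36 = 127.2 L·cmH2O/min.

127.2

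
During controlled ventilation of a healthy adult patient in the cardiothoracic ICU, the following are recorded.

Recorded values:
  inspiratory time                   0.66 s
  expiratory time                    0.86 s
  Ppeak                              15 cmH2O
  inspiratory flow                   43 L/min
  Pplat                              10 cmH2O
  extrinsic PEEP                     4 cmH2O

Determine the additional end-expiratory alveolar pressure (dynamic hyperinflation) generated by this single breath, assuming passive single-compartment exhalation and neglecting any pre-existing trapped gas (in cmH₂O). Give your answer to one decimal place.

1.3

Flow: 43 L/min ÷ 60 = 0.7167 L/s.
Vt = flow × Ti = 0.7167 L/s × 0.66 s × 1000 mL/L = 473.02 mL.
R = (PIP − Pplat)/V̇ = (15 − 10) / 0.7167 = 5.0/0.7167 = 6.976 cmH2O·s/L.
C = Vt/(Pplat − PEEP) = 473.02 / (10 − 4) = 473.02/6.0 = 78.837 mL/cmH2O.
τ = R × C = 6.976 × 0.07884 L/cmH2O = 0.55 s.
Fraction remaining = e^(−Te/τ) = e^(−0.86/0.55) = 0.2094; trapped volume = 473.02 × 0.2094 = 99.05 mL.
Additional alveolar pressure from trapping ≈ V_trapped / C = 99.05 / 78.837 = 1.256 cmH2O.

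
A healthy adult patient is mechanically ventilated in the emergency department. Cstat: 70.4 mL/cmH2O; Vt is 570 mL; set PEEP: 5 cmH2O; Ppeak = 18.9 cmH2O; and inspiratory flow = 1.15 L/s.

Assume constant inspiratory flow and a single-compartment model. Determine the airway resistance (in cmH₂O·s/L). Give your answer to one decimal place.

5.0

Equation of motion (constant flow): PIP = Vt/C + R·V̇ + PEEP.
R·V̇ = PIP − Vt/C − PEEP = 18.9 − 570/70.4 − 5 = 18.9 − 8.097 − 5 = 5.803 cmH2O.
R = 5.803 / 1.15 = 5.046 cmH2O·s/L.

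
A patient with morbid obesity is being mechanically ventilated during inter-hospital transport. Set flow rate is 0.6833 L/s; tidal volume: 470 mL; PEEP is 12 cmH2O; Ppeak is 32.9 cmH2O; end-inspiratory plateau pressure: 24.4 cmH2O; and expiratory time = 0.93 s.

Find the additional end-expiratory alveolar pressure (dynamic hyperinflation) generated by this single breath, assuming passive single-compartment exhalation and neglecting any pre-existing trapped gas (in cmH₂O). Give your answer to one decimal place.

R = (PIP − Pplat)/V̇ = (32.9 − 24.4) / 0.6833 = 8.5/0.6833 = 12.44 cmH2O·s/L.
C = Vt/(Pplat − PEEP) = 470.0 / (24.4 − 12) = 470.0/12.4 = 37.903 mL/cmH2O.
τ = R × C = 12.44 × 0.0379 L/cmH2O = 0.4715 s.
Fraction remaining = e^(−Te/τ) = e^(−0.93/0.4715) = 0.1391; trapped volume = 470.0 × 0.1391 = 65.377 mL.
Additional alveolar pressure from trapping ≈ V_trapped / C = 65.377 / 37.903 = 1.725 cmH2O.

1.7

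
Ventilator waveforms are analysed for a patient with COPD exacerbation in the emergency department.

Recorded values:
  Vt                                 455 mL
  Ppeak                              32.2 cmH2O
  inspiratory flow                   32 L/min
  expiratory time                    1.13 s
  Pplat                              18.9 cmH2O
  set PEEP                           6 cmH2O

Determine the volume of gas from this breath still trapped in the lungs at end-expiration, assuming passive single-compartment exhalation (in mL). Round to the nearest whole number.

126

Flow: 32 L/min ÷ 60 = 0.5333 L/s.
R = (PIP − Pplat)/V̇ = (32.2 − 18.9) / 0.5333 = 13.3/0.5333 = 24.939 cmH2O·s/L.
C = Vt/(Pplat − PEEP) = 455.0 / (18.9 − 6) = 455.0/12.9 = 35.271 mL/cmH2O.
τ = R × C = 24.939 × 0.03527 L/cmH2O = 0.8796 s.
Fraction remaining = e^(−Te/τ) = e^(−1.13/0.8796) = 0.2767.
Trapped volume = 455.0 × 0.2767 = 125.9 mL.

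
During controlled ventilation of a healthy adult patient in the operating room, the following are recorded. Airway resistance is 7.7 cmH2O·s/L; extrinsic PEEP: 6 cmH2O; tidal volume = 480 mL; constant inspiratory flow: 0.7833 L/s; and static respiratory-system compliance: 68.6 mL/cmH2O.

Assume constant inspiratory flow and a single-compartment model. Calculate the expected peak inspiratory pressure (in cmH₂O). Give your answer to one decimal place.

19.0

Equation of motion (constant flow): PIP = Vt/C + R·V̇ + PEEP.
PIP = 480/68.6 + 7.7×0.7833 + 6 = 6.997 + 6.031 + 6 = 19.028 cmH2O.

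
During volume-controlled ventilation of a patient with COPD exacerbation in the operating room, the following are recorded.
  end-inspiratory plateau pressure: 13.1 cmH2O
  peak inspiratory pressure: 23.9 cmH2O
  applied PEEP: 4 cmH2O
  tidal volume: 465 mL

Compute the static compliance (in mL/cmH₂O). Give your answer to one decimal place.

51.1

Cstat = Vt / (Pplat − PEEP) = 465 / (13.1 − 4) = 465 / 9.1 = 51.099 mL/cmH2O.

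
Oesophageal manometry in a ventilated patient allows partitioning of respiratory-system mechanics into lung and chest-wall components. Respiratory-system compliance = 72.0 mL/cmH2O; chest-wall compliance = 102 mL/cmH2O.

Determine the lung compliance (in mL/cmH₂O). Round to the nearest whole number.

1/CL = 1/Crs − 1/Ccw.
1/CL = 1/72.0 − 1/102 = 0.004085.
CL = 244.8 mL/cmH2O.

245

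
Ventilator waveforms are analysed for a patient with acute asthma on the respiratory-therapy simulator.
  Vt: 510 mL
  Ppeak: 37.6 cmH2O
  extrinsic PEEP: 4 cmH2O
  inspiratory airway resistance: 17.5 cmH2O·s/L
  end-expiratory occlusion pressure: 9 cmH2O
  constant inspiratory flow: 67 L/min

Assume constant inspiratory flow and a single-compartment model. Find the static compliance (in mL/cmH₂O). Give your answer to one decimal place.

56.3

Flow: 67 L/min ÷ 60 = 1.1167 L/s.
Total PEEP = 9 cmH2O (set 4 + intrinsic 5); this is the baseline alveolar pressure.
Equation of motion (constant flow): PIP = Vt/C + R·V̇ + PEEP.
Vt/C = PIP − R·V̇ − PEEP = 37.6 − 17.5×1.1167 − 9 = 37.6 − 19.542 − 9 = 9.058 cmH2O.
C = Vt / 9.058 = 510 / 9.058 = 56.304 mL/cmH2O.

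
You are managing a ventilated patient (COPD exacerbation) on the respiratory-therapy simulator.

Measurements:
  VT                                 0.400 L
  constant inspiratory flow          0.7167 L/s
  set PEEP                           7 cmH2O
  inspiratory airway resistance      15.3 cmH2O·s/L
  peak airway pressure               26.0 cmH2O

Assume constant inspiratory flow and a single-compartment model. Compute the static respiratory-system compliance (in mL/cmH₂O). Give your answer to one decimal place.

49.8

Equation of motion (constant flow): PIP = Vt/C + R·V̇ + PEEP.
Vt/C = PIP − R·V̇ − PEEP = 26.0 − 15.3×0.7167 − 7 = 26.0 − 10.966 − 7 = 8.034 cmH2O.
C = Vt / 8.034 = 400 / 8.034 = 49.788 mL/cmH2O.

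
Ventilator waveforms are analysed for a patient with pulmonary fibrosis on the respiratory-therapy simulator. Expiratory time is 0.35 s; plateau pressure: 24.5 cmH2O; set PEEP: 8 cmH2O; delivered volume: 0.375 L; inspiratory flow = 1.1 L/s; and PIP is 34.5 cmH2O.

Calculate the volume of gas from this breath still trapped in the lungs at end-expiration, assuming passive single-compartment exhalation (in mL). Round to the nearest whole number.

R = (PIP − Pplat)/V̇ = (34.5 − 24.5) / 1.1 = 10.0/1.1 = 9.091 cmH2O·s/L.
C = Vt/(Pplat − PEEP) = 375.0 / (24.5 − 8) = 375.0/16.5 = 22.727 mL/cmH2O.
τ = R × C = 9.091 × 0.02273 L/cmH2O = 0.2066 s.
Fraction remaining = e^(−Te/τ) = e^(−0.35/0.2066) = 0.1838.
Trapped volume = 375.0 × 0.1838 = 68.925 mL.

69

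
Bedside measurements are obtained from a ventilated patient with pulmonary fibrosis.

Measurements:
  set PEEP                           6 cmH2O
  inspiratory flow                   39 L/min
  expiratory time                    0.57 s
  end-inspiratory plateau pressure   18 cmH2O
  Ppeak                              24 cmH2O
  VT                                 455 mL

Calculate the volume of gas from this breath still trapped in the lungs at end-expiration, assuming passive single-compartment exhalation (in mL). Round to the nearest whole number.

Flow: 39 L/min ÷ 60 = 0.65 L/s.
R = (PIP − Pplat)/V̇ = (24 − 18) / 0.65 = 6.0/0.65 = 9.231 cmH2O·s/L.
C = Vt/(Pplat − PEEP) = 455.0 / (18 − 6) = 455.0/12.0 = 37.917 mL/cmH2O.
τ = R × C = 9.231 × 0.03792 L/cmH2O = 0.35 s.
Fraction remaining = e^(−Te/τ) = e^(−0.57/0.35) = 0.1962.
Trapped volume = 455.0 × 0.1962 = 89.271 mL.

89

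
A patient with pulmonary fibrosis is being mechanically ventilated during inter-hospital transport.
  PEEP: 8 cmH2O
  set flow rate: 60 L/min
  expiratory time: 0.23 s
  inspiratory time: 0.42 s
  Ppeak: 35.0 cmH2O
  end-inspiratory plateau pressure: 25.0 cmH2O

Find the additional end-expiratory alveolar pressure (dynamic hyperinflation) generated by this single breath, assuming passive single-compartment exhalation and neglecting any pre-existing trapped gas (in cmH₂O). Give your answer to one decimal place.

6.7

Flow: 60 L/min ÷ 60 = 1 L/s.
Vt = flow × Ti = 1 L/s × 0.42 s × 1000 mL/L = 420.0 mL.
R = (PIP − Pplat)/V̇ = (35.0 − 25.0) / 1 = 10.0/1 = 10.0 cmH2O·s/L.
C = Vt/(Pplat − PEEP) = 420.0 / (25.0 − 8) = 420.0/17.0 = 24.706 mL/cmH2O.
τ = R × C = 10.0 × 0.02471 L/cmH2O = 0.2471 s.
Fraction remaining = e^(−Te/τ) = e^(−0.23/0.2471) = 0.3942; trapped volume = 420.0 × 0.3942 = 165.56 mL.
Additional alveolar pressure from trapping ≈ V_trapped / C = 165.56 / 24.706 = 6.701 cmH2O.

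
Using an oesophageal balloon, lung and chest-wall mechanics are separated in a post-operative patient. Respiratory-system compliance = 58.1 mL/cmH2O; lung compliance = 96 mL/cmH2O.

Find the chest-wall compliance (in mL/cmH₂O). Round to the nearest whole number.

147

1/Ccw = 1/Crs − 1/CL.
1/Ccw = 1/58.1 − 1/96 = 0.006795.
Ccw = 147.17 mL/cmH2O.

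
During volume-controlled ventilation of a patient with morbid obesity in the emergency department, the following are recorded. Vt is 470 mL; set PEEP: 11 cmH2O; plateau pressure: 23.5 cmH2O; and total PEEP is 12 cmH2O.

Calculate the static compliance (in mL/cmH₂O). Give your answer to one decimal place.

End-expiratory occlusion gives total PEEP = 12 cmH2O (intrinsic PEEP = 12 − 11 = 1). Use total PEEP for the elastic gradient.
Cstat = Vt / (Pplat − PEEPtotal) = 470 / (23.5 − 12) = 470 / 11.5 = 40.87 mL/cmH2O.

40.9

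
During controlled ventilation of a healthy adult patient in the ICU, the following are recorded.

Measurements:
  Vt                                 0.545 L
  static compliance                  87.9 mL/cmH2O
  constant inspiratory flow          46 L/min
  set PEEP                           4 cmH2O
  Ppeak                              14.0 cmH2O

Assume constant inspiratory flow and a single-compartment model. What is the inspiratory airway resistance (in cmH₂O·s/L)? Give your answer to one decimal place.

Flow: 46 L/min ÷ 60 = 0.7667 L/s.
Equation of motion (constant flow): PIP = Vt/C + R·V̇ + PEEP.
R·V̇ = PIP − Vt/C − PEEP = 14.0 − 545/87.9 − 4 = 14.0 − 6.2 − 4 = 3.8 cmH2O.
R = 3.8 / 0.7667 = 4.956 cmH2O·s/L.

5.0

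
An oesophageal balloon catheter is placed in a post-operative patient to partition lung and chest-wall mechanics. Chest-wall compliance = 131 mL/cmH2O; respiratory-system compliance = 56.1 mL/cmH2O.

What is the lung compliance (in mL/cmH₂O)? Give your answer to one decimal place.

98.1

1/CL = 1/Crs − 1/Ccw.
1/CL = 1/56.1 − 1/131 = 0.01019.
CL = 98.135 mL/cmH2O.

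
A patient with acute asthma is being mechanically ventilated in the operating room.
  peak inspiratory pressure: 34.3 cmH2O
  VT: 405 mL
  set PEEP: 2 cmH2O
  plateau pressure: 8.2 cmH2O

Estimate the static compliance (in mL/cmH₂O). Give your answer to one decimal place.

65.3

Cstat = Vt / (Pplat − PEEP) = 405 / (8.2 − 2) = 405 / 6.2 = 65.323 mL/cmH2O.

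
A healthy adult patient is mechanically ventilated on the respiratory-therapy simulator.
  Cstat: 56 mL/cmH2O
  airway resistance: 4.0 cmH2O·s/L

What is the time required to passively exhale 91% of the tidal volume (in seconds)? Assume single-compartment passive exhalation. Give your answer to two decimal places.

0.54

τ = R × C = 4.0 × 56 mL/cmH2O = 4.0 × 0.056 L/cmH2O = 0.224 s.
Exhaled fraction f = 1 − e^(−t/τ) → t = −τ·ln(1 − f) = −0.224·ln(0.09) = 0.5394 s.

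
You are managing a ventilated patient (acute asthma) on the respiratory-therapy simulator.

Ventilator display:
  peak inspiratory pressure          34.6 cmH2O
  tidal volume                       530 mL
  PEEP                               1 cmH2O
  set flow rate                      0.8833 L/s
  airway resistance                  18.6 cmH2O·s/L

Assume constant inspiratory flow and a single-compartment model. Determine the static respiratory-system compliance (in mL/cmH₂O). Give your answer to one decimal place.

Equation of motion (constant flow): PIP = Vt/C + R·V̇ + PEEP.
Vt/C = PIP − R·V̇ − PEEP = 34.6 − 18.6×0.8833 − 1 = 34.6 − 16.429 − 1 = 17.171 cmH2O.
C = Vt / 17.171 = 530 / 17.171 = 30.866 mL/cmH2O.

30.9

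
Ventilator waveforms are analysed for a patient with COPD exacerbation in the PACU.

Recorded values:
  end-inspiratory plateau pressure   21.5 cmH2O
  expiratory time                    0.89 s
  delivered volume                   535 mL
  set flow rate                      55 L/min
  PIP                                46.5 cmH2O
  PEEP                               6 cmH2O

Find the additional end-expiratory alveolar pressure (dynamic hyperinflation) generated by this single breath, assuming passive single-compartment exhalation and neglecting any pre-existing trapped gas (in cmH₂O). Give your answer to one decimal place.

6.0

Flow: 55 L/min ÷ 60 = 0.9167 L/s.
R = (PIP − Pplat)/V̇ = (46.5 − 21.5) / 0.9167 = 25.0/0.9167 = 27.272 cmH2O·s/L.
C = Vt/(Pplat − PEEP) = 535.0 / (21.5 − 6) = 535.0/15.5 = 34.516 mL/cmH2O.
τ = R × C = 27.272 × 0.03452 L/cmH2O = 0.9414 s.
Fraction remaining = e^(−Te/τ) = e^(−0.89/0.9414) = 0.3885; trapped volume = 535.0 × 0.3885 = 207.85 mL.
Additional alveolar pressure from trapping ≈ V_trapped / C = 207.85 / 34.516 = 6.022 cmH2O.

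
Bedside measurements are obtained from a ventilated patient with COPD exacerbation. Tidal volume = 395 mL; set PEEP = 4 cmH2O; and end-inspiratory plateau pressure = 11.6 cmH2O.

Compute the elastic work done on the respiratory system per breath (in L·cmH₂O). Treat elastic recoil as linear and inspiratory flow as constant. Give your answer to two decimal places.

Elastic work ≈ ½ × (Pplat − PEEP) × Vt = 0.5 × (11.6 − 4) × 0.395 L = 0.5 × 7.6 × 0.395 = 1.501 L·cmH2O.

1.50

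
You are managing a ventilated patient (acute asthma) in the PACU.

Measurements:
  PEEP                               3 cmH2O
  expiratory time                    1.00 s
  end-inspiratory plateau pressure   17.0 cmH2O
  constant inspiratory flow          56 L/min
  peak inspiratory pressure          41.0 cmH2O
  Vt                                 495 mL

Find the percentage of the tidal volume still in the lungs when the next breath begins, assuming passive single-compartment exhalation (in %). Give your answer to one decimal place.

33.3

Flow: 56 L/min ÷ 60 = 0.9333 L/s.
R = (PIP − Pplat)/V̇ = (41.0 − 17.0) / 0.9333 = 24.0/0.9333 = 25.715 cmH2O·s/L.
C = Vt/(Pplat − PEEP) = 495.0 / (17.0 − 3) = 495.0/14.0 = 35.357 mL/cmH2O.
τ = R × C = 25.715 × 0.03536 L/cmH2O = 0.9093 s.
Fraction remaining at end-expiration = e^(−Te/τ) = e^(−1.00/0.9093) = 0.333 → 33.3%.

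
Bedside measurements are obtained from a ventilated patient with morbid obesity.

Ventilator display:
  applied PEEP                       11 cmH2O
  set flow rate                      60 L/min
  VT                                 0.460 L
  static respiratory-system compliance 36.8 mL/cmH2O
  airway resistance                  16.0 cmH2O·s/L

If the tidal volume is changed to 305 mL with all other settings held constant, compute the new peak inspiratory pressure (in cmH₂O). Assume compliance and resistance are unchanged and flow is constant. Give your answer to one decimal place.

35.3

Flow: 60 L/min ÷ 60 = 1 L/s.
PIP = Vt/C + R·V̇ + PEEP (constant-flow equation of motion).
Only the elastic term changes: ΔPIP = ΔVt / C = (305 − 460) / 36.8 = -4.212 cmH2O.
Original PIP = 460/36.8 + 16.0×1 + 11 = 39.5 cmH2O; new PIP = 39.5 + (-4.212) = 35.288 cmH2O.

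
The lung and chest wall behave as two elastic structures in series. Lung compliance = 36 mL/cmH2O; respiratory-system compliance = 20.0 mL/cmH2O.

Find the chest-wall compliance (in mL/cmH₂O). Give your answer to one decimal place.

45.0

1/Ccw = 1/Crs − 1/CL.
1/Ccw = 1/20.0 − 1/36 = 0.02222.
Ccw = 45.005 mL/cmH2O.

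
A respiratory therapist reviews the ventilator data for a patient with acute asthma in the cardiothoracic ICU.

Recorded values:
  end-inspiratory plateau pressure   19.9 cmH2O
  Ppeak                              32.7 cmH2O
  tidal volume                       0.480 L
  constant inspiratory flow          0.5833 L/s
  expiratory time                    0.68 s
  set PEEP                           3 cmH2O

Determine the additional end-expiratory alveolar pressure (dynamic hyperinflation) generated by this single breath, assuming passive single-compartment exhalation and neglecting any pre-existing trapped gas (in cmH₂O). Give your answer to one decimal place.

R = (PIP − Pplat)/V̇ = (32.7 − 19.9) / 0.5833 = 12.8/0.5833 = 21.944 cmH2O·s/L.
C = Vt/(Pplat − PEEP) = 480.0 / (19.9 − 3) = 480.0/16.9 = 28.402 mL/cmH2O.
τ = R × C = 21.944 × 0.0284 L/cmH2O = 0.6232 s.
Fraction remaining = e^(−Te/τ) = e^(−0.68/0.6232) = 0.3358; trapped volume = 480.0 × 0.3358 = 161.18 mL.
Additional alveolar pressure from trapping ≈ V_trapped / C = 161.18 / 28.402 = 5.675 cmH2O.

5.7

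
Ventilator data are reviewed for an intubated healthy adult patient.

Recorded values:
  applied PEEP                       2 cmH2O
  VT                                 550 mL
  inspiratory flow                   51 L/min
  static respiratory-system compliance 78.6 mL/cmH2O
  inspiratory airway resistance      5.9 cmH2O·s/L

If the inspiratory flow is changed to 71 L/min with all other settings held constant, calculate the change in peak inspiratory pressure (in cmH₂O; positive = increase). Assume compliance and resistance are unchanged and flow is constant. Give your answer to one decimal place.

Flow: 51 L/min ÷ 60 = 0.85 L/s.
New flow: 71 L/min ÷ 60 = 1.1833 L/s.
PIP = Vt/C + R·V̇ + PEEP (constant-flow equation of motion).
Only the resistive term changes: ΔPIP = R × ΔV̇ = 5.9 × (1.1833 − 0.85) = 5.9 × 0.3333 = 1.966 cmH2O.

2.0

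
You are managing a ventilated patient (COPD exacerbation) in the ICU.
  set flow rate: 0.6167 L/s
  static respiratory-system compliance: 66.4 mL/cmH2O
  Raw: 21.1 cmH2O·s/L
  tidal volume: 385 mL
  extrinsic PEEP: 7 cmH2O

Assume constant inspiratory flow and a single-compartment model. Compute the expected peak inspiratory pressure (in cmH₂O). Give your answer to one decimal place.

25.8

Equation of motion (constant flow): PIP = Vt/C + R·V̇ + PEEP.
PIP = 385/66.4 + 21.1×0.6167 + 7 = 5.798 + 13.012 + 7 = 25.81 cmH2O.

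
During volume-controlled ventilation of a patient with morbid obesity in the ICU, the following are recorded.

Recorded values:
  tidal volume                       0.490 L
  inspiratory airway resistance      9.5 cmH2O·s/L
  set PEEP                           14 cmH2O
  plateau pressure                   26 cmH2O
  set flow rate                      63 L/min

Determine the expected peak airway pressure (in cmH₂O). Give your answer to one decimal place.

36.0

Flow: 63 L/min ÷ 60 = 1.05 L/s.
PIP = Pplat + Raw × flow = 26 + 9.5 × 1.05 = 26 + 9.975 = 35.975 cmH2O.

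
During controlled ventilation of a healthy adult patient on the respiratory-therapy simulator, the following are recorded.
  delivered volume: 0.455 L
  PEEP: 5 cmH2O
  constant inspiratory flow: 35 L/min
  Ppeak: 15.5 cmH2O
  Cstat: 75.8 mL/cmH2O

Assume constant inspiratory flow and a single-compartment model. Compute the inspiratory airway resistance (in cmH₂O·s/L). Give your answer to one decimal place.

7.7

Flow: 35 L/min ÷ 60 = 0.5833 L/s.
Equation of motion (constant flow): PIP = Vt/C + R·V̇ + PEEP.
R·V̇ = PIP − Vt/C − PEEP = 15.5 − 455/75.8 − 5 = 15.5 − 6.003 − 5 = 4.497 cmH2O.
R = 4.497 / 0.5833 = 7.71 cmH2O·s/L.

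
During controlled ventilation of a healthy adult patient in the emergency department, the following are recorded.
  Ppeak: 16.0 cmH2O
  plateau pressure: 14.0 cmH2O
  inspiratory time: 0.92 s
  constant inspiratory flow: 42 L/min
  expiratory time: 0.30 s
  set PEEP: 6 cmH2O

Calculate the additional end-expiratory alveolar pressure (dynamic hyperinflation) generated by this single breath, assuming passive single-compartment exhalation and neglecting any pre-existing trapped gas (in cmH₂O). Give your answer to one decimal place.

Flow: 42 L/min ÷ 60 = 0.7 L/s.
Vt = flow × Ti = 0.7 L/s × 0.92 s × 1000 mL/L = 644.0 mL.
R = (PIP − Pplat)/V̇ = (16.0 − 14.0) / 0.7 = 2.0/0.7 = 2.857 cmH2O·s/L.
C = Vt/(Pplat − PEEP) = 644.0 / (14.0 − 6) = 644.0/8.0 = 80.5 mL/cmH2O.
τ = R × C = 2.857 × 0.0805 L/cmH2O = 0.23 s.
Fraction remaining = e^(−Te/τ) = e^(−0.30/0.23) = 0.2713; trapped volume = 644.0 × 0.2713 = 174.72 mL.
Additional alveolar pressure from trapping ≈ V_trapped / C = 174.72 / 80.5 = 2.17 cmH2O.

2.2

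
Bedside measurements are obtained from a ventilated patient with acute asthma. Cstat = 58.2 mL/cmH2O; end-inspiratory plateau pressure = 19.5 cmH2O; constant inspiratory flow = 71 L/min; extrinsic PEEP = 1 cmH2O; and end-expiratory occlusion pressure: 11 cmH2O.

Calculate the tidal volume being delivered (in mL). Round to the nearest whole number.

495

End-expiratory occlusion gives total PEEP = 11 cmH2O (intrinsic PEEP = 11 − 1 = 10). Use total PEEP for the elastic gradient.
Vt = Cstat × (Pplat − PEEPtotal) = 58.2 × (19.5 − 11) = 58.2 × 8.5 = 494.7 mL.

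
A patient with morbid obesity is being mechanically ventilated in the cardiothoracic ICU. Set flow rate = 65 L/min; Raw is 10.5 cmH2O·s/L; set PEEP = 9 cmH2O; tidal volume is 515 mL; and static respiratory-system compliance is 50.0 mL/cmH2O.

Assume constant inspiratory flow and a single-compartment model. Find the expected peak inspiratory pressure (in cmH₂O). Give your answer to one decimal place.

30.7

Flow: 65 L/min ÷ 60 = 1.0833 L/s.
Equation of motion (constant flow): PIP = Vt/C + R·V̇ + PEEP.
PIP = 515/50.0 + 10.5×1.0833 + 9 = 10.3 + 11.375 + 9 = 30.675 cmH2O.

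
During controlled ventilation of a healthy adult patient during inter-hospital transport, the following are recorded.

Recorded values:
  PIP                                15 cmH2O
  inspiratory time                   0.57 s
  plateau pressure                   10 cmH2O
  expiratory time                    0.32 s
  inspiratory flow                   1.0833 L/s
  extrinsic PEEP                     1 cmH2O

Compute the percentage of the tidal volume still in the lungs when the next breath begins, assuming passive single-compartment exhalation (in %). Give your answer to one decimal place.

36.4

Vt = flow × Ti = 1.0833 L/s × 0.57 s × 1000 mL/L = 617.48 mL.
R = (PIP − Pplat)/V̇ = (15 − 10) / 1.0833 = 5.0/1.0833 = 4.616 cmH2O·s/L.
C = Vt/(Pplat − PEEP) = 617.48 / (10 − 1) = 617.48/9.0 = 68.609 mL/cmH2O.
τ = R × C = 4.616 × 0.06861 L/cmH2O = 0.3167 s.
Fraction remaining at end-expiration = e^(−Te/τ) = e^(−0.32/0.3167) = 0.3641 → 36.41%.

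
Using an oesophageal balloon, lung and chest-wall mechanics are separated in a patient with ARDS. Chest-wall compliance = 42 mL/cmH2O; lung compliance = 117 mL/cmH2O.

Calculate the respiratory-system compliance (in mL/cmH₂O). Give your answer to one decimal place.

30.9

Lung and chest wall are elastances in series: 1/Crs = 1/CL + 1/Ccw.
1/Crs = 1/117 + 1/42 = 0.03236.
Crs = 30.902 mL/cmH2O.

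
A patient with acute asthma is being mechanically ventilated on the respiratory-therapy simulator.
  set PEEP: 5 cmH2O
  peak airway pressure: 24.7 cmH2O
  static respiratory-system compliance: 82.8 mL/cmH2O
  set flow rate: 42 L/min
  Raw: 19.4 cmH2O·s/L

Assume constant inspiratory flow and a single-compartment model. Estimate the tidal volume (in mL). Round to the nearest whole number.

Flow: 42 L/min ÷ 60 = 0.7 L/s.
Equation of motion (constant flow): PIP = Vt/C + R·V̇ + PEEP.
Vt/C = PIP − R·V̇ − PEEP = 24.7 − 13.58 − 5 = 6.12 cmH2O.
Vt = C × 6.12 = 82.8 × 6.12 = 506.74 mL.

507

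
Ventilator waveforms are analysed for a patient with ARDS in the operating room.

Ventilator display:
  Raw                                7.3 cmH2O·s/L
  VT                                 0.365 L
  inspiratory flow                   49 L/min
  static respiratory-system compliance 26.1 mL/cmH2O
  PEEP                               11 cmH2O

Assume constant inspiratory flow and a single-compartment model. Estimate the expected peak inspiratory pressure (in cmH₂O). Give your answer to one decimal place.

30.9

Flow: 49 L/min ÷ 60 = 0.8167 L/s.
Equation of motion (constant flow): PIP = Vt/C + R·V̇ + PEEP.
PIP = 365/26.1 + 7.3×0.8167 + 11 = 13.985 + 5.962 + 11 = 30.947 cmH2O.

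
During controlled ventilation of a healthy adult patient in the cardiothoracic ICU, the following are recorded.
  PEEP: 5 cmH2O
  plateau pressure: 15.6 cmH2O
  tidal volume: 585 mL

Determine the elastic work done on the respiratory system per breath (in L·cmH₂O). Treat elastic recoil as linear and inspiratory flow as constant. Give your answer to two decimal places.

3.10

Elastic work ≈ ½ × (Pplat − PEEP) × Vt = 0.5 × (15.6 − 5) × 0.585 L = 0.5 × 10.6 × 0.585 = 3.101 L·cmH2O.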